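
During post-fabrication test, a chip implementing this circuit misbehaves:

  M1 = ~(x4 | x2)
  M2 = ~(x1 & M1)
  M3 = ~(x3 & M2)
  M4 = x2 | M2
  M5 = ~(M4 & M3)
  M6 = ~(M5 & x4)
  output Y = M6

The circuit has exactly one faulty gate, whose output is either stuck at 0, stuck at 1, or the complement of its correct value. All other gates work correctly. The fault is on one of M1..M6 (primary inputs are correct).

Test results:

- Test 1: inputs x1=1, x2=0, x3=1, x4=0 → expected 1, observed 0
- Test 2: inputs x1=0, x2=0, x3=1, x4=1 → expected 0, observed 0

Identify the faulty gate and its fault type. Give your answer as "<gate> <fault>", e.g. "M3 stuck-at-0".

Fault-free values for test 1 (x1=1, x2=0, x3=1, x4=0): M1=1, M2=0, M3=1, M4=0, M5=1, M6=1, giving Y=1. Observed 0.
Test 1: faults giving observed 0 are {M6 stuck-at-0, M6 inverted output}.
Test 2 (x1=0, x2=0, x3=1, x4=1): fault-free M1=0, M2=1, M3=0, M4=1, M5=1, M6=0 → 0; observed 0. Eliminates M6 inverted output.
Only M6 stuck-at-0 is consistent with every test.

M6 stuck-at-0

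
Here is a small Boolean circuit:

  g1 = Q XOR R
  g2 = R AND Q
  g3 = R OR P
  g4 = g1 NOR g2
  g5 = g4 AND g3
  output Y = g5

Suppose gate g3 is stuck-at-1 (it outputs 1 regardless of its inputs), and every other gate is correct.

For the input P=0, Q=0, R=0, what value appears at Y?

1

Propagate with g3 forced: g1=0, g2=0, g3=1 [stuck-at-1], g4=1, g5=1.
So Y = 1. (Without the fault it would be 0.)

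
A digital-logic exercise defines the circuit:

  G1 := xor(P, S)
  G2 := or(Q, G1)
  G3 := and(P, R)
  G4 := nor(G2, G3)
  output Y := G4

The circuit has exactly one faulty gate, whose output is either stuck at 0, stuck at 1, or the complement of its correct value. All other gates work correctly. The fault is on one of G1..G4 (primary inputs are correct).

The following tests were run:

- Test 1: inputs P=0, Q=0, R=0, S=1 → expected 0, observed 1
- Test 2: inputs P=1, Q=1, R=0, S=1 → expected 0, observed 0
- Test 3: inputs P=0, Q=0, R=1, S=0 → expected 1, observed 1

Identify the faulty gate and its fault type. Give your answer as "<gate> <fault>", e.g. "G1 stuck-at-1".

G1 stuck-at-0

Fault-free values for test 1 (P=0, Q=0, R=0, S=1): G1=1, G2=1, G3=0, G4=0, giving Y=0. Observed 1.
Test 1: faults giving observed 1 are {G1 stuck-at-0, G1 inverted output, G2 stuck-at-0, G2 inverted output, G4 stuck-at-1, G4 inverted output}.
Test 2 (P=1, Q=1, R=0, S=1): fault-free G1=0, G2=1, G3=0, G4=0 → 0; observed 0. Eliminates G2 stuck-at-0, G2 inverted output, G4 stuck-at-1, G4 inverted output.
Test 3 (P=0, Q=0, R=1, S=0): fault-free G1=0, G2=0, G3=0, G4=1 → 1; observed 1. Eliminates G1 inverted output.
Only G1 stuck-at-0 is consistent with every test.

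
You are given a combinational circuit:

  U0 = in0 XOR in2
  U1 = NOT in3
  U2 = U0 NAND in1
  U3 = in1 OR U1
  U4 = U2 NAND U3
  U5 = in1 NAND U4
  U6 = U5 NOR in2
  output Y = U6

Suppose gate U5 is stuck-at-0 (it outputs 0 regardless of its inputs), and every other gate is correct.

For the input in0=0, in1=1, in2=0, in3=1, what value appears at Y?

1

Propagate with U5 forced: U0=0, U1=0, U2=1, U3=1, U4=0, U5=0 [stuck-at-0], U6=1.
So Y = 1. (Without the fault it would be 0.)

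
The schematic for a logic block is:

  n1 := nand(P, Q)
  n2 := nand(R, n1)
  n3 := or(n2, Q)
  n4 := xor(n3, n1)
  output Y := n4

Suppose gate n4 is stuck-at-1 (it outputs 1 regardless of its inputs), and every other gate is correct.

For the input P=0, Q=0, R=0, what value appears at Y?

1

Propagate with n4 forced: n1=1, n2=1, n3=1, n4=1 [stuck-at-1].
So Y = 1. (Without the fault it would be 0.)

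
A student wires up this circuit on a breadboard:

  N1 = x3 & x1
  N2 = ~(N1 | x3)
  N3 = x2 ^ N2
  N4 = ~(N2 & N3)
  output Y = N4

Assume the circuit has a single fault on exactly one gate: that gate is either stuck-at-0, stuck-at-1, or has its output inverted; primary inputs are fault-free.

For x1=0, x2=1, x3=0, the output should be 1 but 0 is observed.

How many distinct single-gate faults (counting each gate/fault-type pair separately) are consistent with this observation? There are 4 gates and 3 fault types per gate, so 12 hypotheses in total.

Fault-free: N1=0, N2=1, N3=0, N4=1 → 1. Observed 0.
  N1 stuck-at-0: output 1 ✗
  N1 stuck-at-1: output 1 ✗
  N1 inverted output: output 1 ✗
  N2 stuck-at-0: output 1 ✗
  N2 stuck-at-1: output 1 ✗
  N2 inverted output: output 1 ✗
  N3 stuck-at-0: output 1 ✗
  N3 stuck-at-1: output 0 ✓
  N3 inverted output: output 0 ✓
  N4 stuck-at-0: output 0 ✓
  N4 stuck-at-1: output 1 ✗
  N4 inverted output: output 0 ✓
Consistent faults: {N3 stuck-at-1, N3 inverted output, N4 stuck-at-0, N4 inverted output} — 4 in all.

4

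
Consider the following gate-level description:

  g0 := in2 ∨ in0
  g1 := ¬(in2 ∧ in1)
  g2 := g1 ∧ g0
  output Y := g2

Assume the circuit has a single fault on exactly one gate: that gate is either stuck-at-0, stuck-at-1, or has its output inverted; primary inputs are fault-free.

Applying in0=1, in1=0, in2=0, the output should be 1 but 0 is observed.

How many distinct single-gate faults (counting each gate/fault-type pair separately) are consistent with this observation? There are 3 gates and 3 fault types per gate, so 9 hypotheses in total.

Fault-free: g0=1, g1=1, g2=1 → 1. Observed 0.
  g0 stuck-at-0: output 0 ✓
  g0 stuck-at-1: output 1 ✗
  g0 inverted output: output 0 ✓
  g1 stuck-at-0: output 0 ✓
  g1 stuck-at-1: output 1 ✗
  g1 inverted output: output 0 ✓
  g2 stuck-at-0: output 0 ✓
  g2 stuck-at-1: output 1 ✗
  g2 inverted output: output 0 ✓
Consistent faults: {g0 stuck-at-0, g0 inverted output, g1 stuck-at-0, g1 inverted output, g2 stuck-at-0, g2 inverted output} — 6 in all.

6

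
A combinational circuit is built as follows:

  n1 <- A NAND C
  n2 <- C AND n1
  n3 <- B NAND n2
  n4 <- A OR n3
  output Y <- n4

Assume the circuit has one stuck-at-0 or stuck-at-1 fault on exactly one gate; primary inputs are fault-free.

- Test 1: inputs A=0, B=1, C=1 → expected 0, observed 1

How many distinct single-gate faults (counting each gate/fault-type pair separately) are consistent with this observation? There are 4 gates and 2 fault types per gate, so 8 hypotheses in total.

Fault-free: n1=1, n2=1, n3=0, n4=0 → 0. Observed 1.
  n1 stuck-at-0: output 1 ✓
  n1 stuck-at-1: output 0 ✗
  n2 stuck-at-0: output 1 ✓
  n2 stuck-at-1: output 0 ✗
  n3 stuck-at-0: output 0 ✗
  n3 stuck-at-1: output 1 ✓
  n4 stuck-at-0: output 0 ✗
  n4 stuck-at-1: output 1 ✓
Consistent faults: {n1 stuck-at-0, n2 stuck-at-0, n3 stuck-at-1, n4 stuck-at-1} — 4 in all.

4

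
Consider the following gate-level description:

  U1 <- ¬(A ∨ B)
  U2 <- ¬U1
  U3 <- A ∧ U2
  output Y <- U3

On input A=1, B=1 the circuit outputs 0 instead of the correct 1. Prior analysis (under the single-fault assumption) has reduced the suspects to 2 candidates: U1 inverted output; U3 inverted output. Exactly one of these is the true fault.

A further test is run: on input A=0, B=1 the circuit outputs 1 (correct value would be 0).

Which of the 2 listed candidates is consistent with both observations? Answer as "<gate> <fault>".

U3 inverted output

Evaluate each candidate on input A=0, B=1:
  U1 inverted output: U1=1 [inverted output], U2=0, U3=0 → 0 — eliminated
  U3 inverted output: U1=0, U2=1, U3=1 [inverted output] → 1 — matches
Only U3 inverted output reproduces the observed 1.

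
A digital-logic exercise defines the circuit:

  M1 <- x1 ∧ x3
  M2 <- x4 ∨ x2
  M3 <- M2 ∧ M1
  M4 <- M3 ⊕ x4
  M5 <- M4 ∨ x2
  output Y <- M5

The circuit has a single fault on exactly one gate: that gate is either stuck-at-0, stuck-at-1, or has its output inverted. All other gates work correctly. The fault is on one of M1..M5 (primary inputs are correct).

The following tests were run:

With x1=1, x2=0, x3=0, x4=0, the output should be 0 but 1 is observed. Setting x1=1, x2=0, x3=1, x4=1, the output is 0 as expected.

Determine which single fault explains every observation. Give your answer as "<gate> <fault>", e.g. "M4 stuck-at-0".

Fault-free values for test 1 (x1=1, x2=0, x3=0, x4=0): M1=0, M2=0, M3=0, M4=0, M5=0, giving Y=0. Observed 1.
Test 1: faults giving observed 1 are {M3 stuck-at-1, M3 inverted output, M4 stuck-at-1, M4 inverted output, M5 stuck-at-1, M5 inverted output}.
Test 2 (x1=1, x2=0, x3=1, x4=1): fault-free M1=1, M2=1, M3=1, M4=0, M5=0 → 0; observed 0. Eliminates M3 inverted output, M4 stuck-at-1, M4 inverted output, M5 stuck-at-1, M5 inverted output.
Only M3 stuck-at-1 is consistent with every test.

M3 stuck-at-1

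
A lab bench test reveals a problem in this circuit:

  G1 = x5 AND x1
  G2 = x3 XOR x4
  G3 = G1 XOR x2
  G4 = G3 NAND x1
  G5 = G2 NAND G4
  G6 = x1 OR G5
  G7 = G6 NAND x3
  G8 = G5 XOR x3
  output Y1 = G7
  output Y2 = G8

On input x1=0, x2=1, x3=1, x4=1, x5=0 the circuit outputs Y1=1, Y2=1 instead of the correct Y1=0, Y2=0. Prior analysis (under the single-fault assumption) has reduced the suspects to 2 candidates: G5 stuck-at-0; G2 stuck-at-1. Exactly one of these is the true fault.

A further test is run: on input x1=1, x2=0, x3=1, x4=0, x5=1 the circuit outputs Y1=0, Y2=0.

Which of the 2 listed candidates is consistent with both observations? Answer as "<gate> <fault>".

Evaluate each candidate on input x1=1, x2=0, x3=1, x4=0, x5=1:
  G5 stuck-at-0: G1=1, G2=1, G3=1, G4=0, G5=0 [stuck-at-0], G6=1, G7=0, G8=1 → Y1=0, Y2=1 — eliminated
  G2 stuck-at-1: G1=1, G2=1 [stuck-at-1], G3=1, G4=0, G5=1, G6=1, G7=0, G8=0 → Y1=0, Y2=0 — matches
Only G2 stuck-at-1 reproduces the observed Y1=0, Y2=0.

G2 stuck-at-1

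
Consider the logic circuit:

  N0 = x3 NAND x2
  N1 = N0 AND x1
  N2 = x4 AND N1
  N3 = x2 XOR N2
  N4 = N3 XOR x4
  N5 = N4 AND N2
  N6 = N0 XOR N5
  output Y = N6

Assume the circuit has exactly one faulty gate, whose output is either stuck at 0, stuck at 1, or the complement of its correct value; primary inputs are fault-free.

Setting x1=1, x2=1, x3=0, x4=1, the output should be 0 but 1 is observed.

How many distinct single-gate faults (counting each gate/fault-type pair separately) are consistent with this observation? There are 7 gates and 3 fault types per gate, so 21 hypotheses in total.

Fault-free: N0=1, N1=1, N2=1, N3=0, N4=1, N5=1, N6=0 → 0. Observed 1.
  N0: none of the 3 fault types match ✗
  N1: stuck-at-0, inverted output ✓; others ✗
  N2: stuck-at-0, inverted output ✓; others ✗
  N3: stuck-at-1, inverted output ✓; others ✗
  N4: stuck-at-0, inverted output ✓; others ✗
  N5: stuck-at-0, inverted output ✓; others ✗
  N6: stuck-at-1, inverted output ✓; others ✗
Consistent faults: {N1 stuck-at-0, N1 inverted output, N2 stuck-at-0, N2 inverted output, N3 stuck-at-1, N3 inverted output, N4 stuck-at-0, N4 inverted output, N5 stuck-at-0, N5 inverted output, N6 stuck-at-1, N6 inverted output} — 12 in all.

12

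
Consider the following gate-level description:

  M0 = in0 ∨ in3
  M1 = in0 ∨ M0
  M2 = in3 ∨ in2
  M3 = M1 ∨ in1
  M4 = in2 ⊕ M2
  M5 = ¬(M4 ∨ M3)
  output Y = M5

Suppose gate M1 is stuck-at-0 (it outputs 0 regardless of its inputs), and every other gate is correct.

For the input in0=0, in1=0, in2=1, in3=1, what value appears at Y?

1

Propagate with M1 forced: M0=1, M1=0 [stuck-at-0], M2=1, M3=0, M4=0, M5=1.
So Y = 1. (Without the fault it would be 0.)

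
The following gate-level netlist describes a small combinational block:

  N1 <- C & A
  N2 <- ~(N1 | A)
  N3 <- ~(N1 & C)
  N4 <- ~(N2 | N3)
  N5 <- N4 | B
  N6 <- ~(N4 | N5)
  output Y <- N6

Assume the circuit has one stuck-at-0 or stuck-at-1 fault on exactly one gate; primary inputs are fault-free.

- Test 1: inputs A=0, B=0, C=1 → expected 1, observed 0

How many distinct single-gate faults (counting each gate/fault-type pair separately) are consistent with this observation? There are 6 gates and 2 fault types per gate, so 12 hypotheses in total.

Fault-free: N1=0, N2=1, N3=1, N4=0, N5=0, N6=1 → 1. Observed 0.
  N1 stuck-at-0: output 1 ✗
  N1 stuck-at-1: output 0 ✓
  N2 stuck-at-0: output 1 ✗
  N2 stuck-at-1: output 1 ✗
  N3 stuck-at-0: output 1 ✗
  N3 stuck-at-1: output 1 ✗
  N4 stuck-at-0: output 1 ✗
  N4 stuck-at-1: output 0 ✓
  N5 stuck-at-0: output 1 ✗
  N5 stuck-at-1: output 0 ✓
  N6 stuck-at-0: output 0 ✓
  N6 stuck-at-1: output 1 ✗
Consistent faults: {N1 stuck-at-1, N4 stuck-at-1, N5 stuck-at-1, N6 stuck-at-0} — 4 in all.

4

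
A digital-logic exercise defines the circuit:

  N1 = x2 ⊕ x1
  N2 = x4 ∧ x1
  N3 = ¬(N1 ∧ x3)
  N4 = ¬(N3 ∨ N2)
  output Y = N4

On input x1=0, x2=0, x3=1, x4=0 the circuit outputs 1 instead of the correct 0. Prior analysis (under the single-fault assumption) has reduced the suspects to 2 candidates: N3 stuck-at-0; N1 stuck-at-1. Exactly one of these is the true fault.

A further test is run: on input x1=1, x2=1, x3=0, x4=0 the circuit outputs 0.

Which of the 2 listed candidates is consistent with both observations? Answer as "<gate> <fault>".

Evaluate each candidate on input x1=1, x2=1, x3=0, x4=0:
  N3 stuck-at-0: N1=0, N2=0, N3=0 [stuck-at-0], N4=1 → 1 — eliminated
  N1 stuck-at-1: N1=1 [stuck-at-1], N2=0, N3=1, N4=0 → 0 — matches
Only N1 stuck-at-1 reproduces the observed 0.

N1 stuck-at-1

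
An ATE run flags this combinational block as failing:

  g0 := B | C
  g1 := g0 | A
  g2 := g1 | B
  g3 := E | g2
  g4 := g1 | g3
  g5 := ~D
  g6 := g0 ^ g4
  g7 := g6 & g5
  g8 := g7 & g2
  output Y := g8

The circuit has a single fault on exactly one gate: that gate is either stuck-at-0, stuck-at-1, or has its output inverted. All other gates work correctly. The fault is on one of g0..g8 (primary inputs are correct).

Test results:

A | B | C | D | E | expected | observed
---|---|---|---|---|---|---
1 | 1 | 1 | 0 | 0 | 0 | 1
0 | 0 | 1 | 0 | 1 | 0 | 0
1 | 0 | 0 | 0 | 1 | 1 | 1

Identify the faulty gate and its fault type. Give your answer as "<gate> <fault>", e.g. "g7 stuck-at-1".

g0 stuck-at-0

Fault-free values for test 1 (A=1, B=1, C=1, D=0, E=0): g0=1, g1=1, g2=1, g3=1, g4=1, g5=1, g6=0, g7=0, g8=0, giving Y=0. Observed 1.
Test 1: faults giving observed 1 are {g0 stuck-at-0, g0 inverted output, g4 stuck-at-0, g4 inverted output, g6 stuck-at-1, g6 inverted output, g7 stuck-at-1, g7 inverted output, g8 stuck-at-1, g8 inverted output}.
Test 2 (A=0, B=0, C=1, D=0, E=1): fault-free g0=1, g1=1, g2=1, g3=1, g4=1, g5=1, g6=0, g7=0, g8=0 → 0; observed 0. Eliminates g4 stuck-at-0, g4 inverted output, g6 stuck-at-1, g6 inverted output, g7 stuck-at-1, g7 inverted output, g8 stuck-at-1, g8 inverted output.
Test 3 (A=1, B=0, C=0, D=0, E=1): fault-free g0=0, g1=1, g2=1, g3=1, g4=1, g5=1, g6=1, g7=1, g8=1 → 1; observed 1. Eliminates g0 inverted output.
Only g0 stuck-at-0 is consistent with every test.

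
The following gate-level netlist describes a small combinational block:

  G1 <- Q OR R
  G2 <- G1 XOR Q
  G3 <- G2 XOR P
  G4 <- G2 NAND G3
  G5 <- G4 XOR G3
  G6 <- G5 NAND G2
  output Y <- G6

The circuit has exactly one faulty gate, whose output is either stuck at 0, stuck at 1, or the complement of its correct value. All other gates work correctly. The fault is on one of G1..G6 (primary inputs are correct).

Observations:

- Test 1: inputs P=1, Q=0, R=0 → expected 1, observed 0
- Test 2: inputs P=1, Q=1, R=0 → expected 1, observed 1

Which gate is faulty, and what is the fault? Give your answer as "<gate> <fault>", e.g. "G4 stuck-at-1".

Fault-free values for test 1 (P=1, Q=0, R=0): G1=0, G2=0, G3=1, G4=1, G5=0, G6=1, giving Y=1. Observed 0.
Test 1: faults giving observed 0 are {G1 stuck-at-1, G1 inverted output, G2 stuck-at-1, G2 inverted output, G6 stuck-at-0, G6 inverted output}.
Test 2 (P=1, Q=1, R=0): fault-free G1=1, G2=0, G3=1, G4=1, G5=0, G6=1 → 1; observed 1. Eliminates G1 inverted output, G2 stuck-at-1, G2 inverted output, G6 stuck-at-0, G6 inverted output.
Only G1 stuck-at-1 is consistent with every test.

G1 stuck-at-1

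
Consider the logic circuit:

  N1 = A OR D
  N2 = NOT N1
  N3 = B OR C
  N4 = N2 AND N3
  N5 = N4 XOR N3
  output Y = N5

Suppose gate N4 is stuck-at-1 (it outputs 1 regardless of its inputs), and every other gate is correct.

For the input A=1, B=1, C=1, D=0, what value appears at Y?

0

Propagate with N4 forced: N1=1, N2=0, N3=1, N4=1 [stuck-at-1], N5=0.
So Y = 0. (Without the fault it would be 1.)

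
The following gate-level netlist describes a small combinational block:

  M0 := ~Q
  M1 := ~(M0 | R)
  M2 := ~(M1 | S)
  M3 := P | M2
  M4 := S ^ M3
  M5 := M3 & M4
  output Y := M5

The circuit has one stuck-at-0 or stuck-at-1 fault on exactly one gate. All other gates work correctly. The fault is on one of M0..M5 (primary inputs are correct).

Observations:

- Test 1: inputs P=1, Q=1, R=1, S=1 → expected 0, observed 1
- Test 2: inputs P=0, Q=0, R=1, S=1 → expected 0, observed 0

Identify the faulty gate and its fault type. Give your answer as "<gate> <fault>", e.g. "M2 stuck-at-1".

M4 stuck-at-1

Fault-free values for test 1 (P=1, Q=1, R=1, S=1): M0=0, M1=0, M2=0, M3=1, M4=0, M5=0, giving Y=0. Observed 1.
Test 1: faults giving observed 1 are {M4 stuck-at-1, M5 stuck-at-1}.
Test 2 (P=0, Q=0, R=1, S=1): fault-free M0=1, M1=0, M2=0, M3=0, M4=1, M5=0 → 0; observed 0. Eliminates M5 stuck-at-1.
Only M4 stuck-at-1 is consistent with every test.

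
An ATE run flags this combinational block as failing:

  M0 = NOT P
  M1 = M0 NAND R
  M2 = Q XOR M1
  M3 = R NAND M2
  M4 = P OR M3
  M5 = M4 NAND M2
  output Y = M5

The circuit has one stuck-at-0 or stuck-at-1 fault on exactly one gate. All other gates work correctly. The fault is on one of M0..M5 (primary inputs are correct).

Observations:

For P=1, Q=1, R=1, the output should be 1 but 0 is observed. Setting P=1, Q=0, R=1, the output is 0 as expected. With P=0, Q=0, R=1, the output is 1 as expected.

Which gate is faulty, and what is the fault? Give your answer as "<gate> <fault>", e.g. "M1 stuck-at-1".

M2 stuck-at-1

Fault-free values for test 1 (P=1, Q=1, R=1): M0=0, M1=1, M2=0, M3=1, M4=1, M5=1, giving Y=1. Observed 0.
Test 1: faults giving observed 0 are {M0 stuck-at-1, M1 stuck-at-0, M2 stuck-at-1, M5 stuck-at-0}.
Test 2 (P=1, Q=0, R=1): fault-free M0=0, M1=1, M2=1, M3=0, M4=1, M5=0 → 0; observed 0. Eliminates M0 stuck-at-1, M1 stuck-at-0.
Test 3 (P=0, Q=0, R=1): fault-free M0=1, M1=0, M2=0, M3=1, M4=1, M5=1 → 1; observed 1. Eliminates M5 stuck-at-0.
Only M2 stuck-at-1 is consistent with every test.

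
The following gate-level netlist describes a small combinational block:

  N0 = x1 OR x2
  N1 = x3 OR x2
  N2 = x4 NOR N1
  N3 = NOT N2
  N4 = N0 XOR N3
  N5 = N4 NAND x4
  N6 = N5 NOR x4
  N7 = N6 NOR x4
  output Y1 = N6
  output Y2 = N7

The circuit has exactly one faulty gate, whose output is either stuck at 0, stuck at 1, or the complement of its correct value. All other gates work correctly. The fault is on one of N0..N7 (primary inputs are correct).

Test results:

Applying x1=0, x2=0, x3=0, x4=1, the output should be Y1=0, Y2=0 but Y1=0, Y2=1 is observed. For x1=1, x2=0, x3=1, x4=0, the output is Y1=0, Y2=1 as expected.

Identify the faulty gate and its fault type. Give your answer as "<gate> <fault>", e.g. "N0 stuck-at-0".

N7 stuck-at-1

Fault-free values for test 1 (x1=0, x2=0, x3=0, x4=1): N0=0, N1=0, N2=0, N3=1, N4=1, N5=0, N6=0, N7=0, giving Y1=0, Y2=0. Observed Y1=0, Y2=1.
Test 1: faults giving observed Y1=0, Y2=1 are {N7 stuck-at-1, N7 inverted output}.
Test 2 (x1=1, x2=0, x3=1, x4=0): fault-free N0=1, N1=1, N2=0, N3=1, N4=0, N5=1, N6=0, N7=1 → Y1=0, Y2=1; observed Y1=0, Y2=1. Eliminates N7 inverted output.
Only N7 stuck-at-1 is consistent with every test.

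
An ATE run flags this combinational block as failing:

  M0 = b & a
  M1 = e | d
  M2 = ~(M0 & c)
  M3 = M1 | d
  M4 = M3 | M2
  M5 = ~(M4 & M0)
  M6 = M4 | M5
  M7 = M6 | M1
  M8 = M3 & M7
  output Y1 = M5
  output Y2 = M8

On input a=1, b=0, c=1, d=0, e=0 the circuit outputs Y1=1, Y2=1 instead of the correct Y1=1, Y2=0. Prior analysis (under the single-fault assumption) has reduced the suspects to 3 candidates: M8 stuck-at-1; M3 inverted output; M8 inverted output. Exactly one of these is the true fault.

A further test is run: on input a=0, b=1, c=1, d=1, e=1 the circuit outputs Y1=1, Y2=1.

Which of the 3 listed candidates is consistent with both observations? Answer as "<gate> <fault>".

M8 stuck-at-1

Evaluate each candidate on input a=0, b=1, c=1, d=1, e=1:
  M8 stuck-at-1: M0=0, M1=1, M2=1, M3=1, M4=1, M5=1, M6=1, M7=1, M8=1 [stuck-at-1] → Y1=1, Y2=1 — matches
  M3 inverted output: M0=0, M1=1, M2=1, M3=0 [inverted output], M4=1, M5=1, M6=1, M7=1, M8=0 → Y1=1, Y2=0 — eliminated
  M8 inverted output: M0=0, M1=1, M2=1, M3=1, M4=1, M5=1, M6=1, M7=1, M8=0 [inverted output] → Y1=1, Y2=0 — eliminated
Only M8 stuck-at-1 reproduces the observed Y1=1, Y2=1.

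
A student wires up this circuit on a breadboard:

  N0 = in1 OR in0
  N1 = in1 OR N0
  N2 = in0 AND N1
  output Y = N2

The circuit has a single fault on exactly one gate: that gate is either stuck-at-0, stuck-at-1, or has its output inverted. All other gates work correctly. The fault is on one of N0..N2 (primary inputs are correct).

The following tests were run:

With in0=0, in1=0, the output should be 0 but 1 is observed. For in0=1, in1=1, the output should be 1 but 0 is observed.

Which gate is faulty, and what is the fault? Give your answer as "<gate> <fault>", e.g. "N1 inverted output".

Fault-free values for test 1 (in0=0, in1=0): N0=0, N1=0, N2=0, giving Y=0. Observed 1.
Test 1: faults giving observed 1 are {N2 stuck-at-1, N2 inverted output}.
Test 2 (in0=1, in1=1): fault-free N0=1, N1=1, N2=1 → 1; observed 0. Eliminates N2 stuck-at-1.
Only N2 inverted output is consistent with every test.

N2 inverted output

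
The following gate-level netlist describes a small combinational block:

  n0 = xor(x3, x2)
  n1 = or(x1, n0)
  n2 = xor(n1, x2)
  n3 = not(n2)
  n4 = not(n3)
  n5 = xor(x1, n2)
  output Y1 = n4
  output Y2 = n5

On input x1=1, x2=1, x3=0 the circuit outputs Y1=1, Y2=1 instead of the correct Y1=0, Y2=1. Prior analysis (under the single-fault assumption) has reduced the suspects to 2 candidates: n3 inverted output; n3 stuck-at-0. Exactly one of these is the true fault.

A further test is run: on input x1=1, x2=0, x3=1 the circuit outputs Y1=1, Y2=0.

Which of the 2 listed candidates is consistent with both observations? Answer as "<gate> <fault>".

Evaluate each candidate on input x1=1, x2=0, x3=1:
  n3 inverted output: n0=1, n1=1, n2=1, n3=1 [inverted output], n4=0, n5=0 → Y1=0, Y2=0 — eliminated
  n3 stuck-at-0: n0=1, n1=1, n2=1, n3=0 [stuck-at-0], n4=1, n5=0 → Y1=1, Y2=0 — matches
Only n3 stuck-at-0 reproduces the observed Y1=1, Y2=0.

n3 stuck-at-0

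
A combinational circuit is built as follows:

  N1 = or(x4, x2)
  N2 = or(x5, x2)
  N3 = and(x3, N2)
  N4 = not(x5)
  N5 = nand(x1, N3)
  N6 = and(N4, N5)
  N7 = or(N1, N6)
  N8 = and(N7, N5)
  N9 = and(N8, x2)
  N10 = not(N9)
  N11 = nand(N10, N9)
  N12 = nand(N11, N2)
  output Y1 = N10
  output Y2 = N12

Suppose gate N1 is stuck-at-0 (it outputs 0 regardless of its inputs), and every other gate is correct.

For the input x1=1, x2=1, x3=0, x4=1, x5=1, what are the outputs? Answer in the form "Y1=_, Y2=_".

Propagate with N1 forced: N1=0 [stuck-at-0], N2=1, N3=0, N4=0, N5=1, N6=0, N7=0, N8=0, N9=0, N10=1, N11=1, N12=0.
So the outputs are Y1=1, Y2=0. (Without the fault they would be Y1=0, Y2=0.)

Y1=1, Y2=0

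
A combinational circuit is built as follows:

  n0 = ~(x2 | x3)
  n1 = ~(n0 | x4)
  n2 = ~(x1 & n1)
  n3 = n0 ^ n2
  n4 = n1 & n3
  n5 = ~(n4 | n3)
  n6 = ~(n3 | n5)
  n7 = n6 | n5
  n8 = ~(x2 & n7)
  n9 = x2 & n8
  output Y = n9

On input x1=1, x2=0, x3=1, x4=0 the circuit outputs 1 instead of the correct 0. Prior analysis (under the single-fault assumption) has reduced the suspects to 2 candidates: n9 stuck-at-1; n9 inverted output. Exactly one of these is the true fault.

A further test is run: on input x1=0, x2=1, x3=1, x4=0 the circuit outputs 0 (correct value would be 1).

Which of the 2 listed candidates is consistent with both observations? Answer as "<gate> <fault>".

n9 inverted output

Evaluate each candidate on input x1=0, x2=1, x3=1, x4=0:
  n9 stuck-at-1: n0=0, n1=1, n2=1, n3=1, n4=1, n5=0, n6=0, n7=0, n8=1, n9=1 [stuck-at-1] → 1 — eliminated
  n9 inverted output: n0=0, n1=1, n2=1, n3=1, n4=1, n5=0, n6=0, n7=0, n8=1, n9=0 [inverted output] → 0 — matches
Only n9 inverted output reproduces the observed 0.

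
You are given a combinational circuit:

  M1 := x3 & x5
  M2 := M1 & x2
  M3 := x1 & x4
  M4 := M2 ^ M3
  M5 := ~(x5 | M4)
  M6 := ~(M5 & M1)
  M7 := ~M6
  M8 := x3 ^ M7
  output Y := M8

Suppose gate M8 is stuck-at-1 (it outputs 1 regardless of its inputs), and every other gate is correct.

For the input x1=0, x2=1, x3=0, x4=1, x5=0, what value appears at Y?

Propagate with M8 forced: M1=0, M2=0, M3=0, M4=0, M5=1, M6=1, M7=0, M8=1 [stuck-at-1].
So Y = 1. (Without the fault it would be 0.)

1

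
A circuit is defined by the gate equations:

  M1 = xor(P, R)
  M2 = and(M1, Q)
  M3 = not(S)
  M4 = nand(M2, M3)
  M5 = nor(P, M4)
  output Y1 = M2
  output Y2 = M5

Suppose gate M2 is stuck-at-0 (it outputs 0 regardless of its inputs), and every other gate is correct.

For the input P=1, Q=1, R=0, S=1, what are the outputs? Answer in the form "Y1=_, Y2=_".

Y1=0, Y2=0

Propagate with M2 forced: M1=1, M2=0 [stuck-at-0], M3=0, M4=1, M5=0.
So the outputs are Y1=0, Y2=0. (Without the fault they would be Y1=1, Y2=0.)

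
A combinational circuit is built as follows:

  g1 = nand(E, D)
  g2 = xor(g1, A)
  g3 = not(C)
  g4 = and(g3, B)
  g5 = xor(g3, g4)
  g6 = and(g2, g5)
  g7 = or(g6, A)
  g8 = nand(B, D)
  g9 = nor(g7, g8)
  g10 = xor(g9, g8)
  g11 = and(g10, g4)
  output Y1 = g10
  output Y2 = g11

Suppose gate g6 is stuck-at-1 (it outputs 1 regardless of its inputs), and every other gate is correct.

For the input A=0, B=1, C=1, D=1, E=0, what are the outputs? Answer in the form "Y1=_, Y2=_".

Propagate with g6 forced: g1=1, g2=1, g3=0, g4=0, g5=0, g6=1 [stuck-at-1], g7=1, g8=0, g9=0, g10=0, g11=0.
So the outputs are Y1=0, Y2=0. (Without the fault they would be Y1=1, Y2=0.)

Y1=0, Y2=0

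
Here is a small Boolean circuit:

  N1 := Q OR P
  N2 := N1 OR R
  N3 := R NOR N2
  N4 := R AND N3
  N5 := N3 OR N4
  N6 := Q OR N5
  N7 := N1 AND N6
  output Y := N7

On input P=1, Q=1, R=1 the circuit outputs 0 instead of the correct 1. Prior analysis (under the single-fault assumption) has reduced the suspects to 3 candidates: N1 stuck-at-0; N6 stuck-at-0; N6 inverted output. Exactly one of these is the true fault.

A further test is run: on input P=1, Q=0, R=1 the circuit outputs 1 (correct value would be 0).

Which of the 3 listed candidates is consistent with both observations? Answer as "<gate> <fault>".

N6 inverted output

Evaluate each candidate on input P=1, Q=0, R=1:
  N1 stuck-at-0: N1=0 [stuck-at-0], N2=1, N3=0, N4=0, N5=0, N6=0, N7=0 → 0 — eliminated
  N6 stuck-at-0: N1=1, N2=1, N3=0, N4=0, N5=0, N6=0 [stuck-at-0], N7=0 → 0 — eliminated
  N6 inverted output: N1=1, N2=1, N3=0, N4=0, N5=0, N6=1 [inverted output], N7=1 → 1 — matches
Only N6 inverted output reproduces the observed 1.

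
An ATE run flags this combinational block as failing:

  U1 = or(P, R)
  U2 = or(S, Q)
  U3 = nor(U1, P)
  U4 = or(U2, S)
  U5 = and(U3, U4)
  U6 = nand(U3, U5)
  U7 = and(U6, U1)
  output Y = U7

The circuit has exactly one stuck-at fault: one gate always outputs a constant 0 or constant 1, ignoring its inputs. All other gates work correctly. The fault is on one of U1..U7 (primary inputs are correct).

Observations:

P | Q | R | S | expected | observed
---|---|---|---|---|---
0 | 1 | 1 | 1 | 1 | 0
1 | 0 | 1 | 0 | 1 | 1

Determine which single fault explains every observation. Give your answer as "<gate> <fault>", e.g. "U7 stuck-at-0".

Fault-free values for test 1 (P=0, Q=1, R=1, S=1): U1=1, U2=1, U3=0, U4=1, U5=0, U6=1, U7=1, giving Y=1. Observed 0.
Test 1: faults giving observed 0 are {U1 stuck-at-0, U3 stuck-at-1, U6 stuck-at-0, U7 stuck-at-0}.
Test 2 (P=1, Q=0, R=1, S=0): fault-free U1=1, U2=0, U3=0, U4=0, U5=0, U6=1, U7=1 → 1; observed 1. Eliminates U1 stuck-at-0, U6 stuck-at-0, U7 stuck-at-0.
Only U3 stuck-at-1 is consistent with every test.

U3 stuck-at-1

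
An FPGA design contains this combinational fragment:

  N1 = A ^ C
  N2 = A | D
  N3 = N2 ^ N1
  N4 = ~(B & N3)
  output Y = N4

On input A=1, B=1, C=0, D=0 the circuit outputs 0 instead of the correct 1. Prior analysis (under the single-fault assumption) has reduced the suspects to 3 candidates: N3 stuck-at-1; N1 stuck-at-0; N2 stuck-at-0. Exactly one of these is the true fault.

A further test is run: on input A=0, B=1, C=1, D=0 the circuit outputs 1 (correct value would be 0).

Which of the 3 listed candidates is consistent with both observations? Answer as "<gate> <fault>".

N1 stuck-at-0

Evaluate each candidate on input A=0, B=1, C=1, D=0:
  N3 stuck-at-1: N1=1, N2=0, N3=1 [stuck-at-1], N4=0 → 0 — eliminated
  N1 stuck-at-0: N1=0 [stuck-at-0], N2=0, N3=0, N4=1 → 1 — matches
  N2 stuck-at-0: N1=1, N2=0 [stuck-at-0], N3=1, N4=0 → 0 — eliminated
Only N1 stuck-at-0 reproduces the observed 1.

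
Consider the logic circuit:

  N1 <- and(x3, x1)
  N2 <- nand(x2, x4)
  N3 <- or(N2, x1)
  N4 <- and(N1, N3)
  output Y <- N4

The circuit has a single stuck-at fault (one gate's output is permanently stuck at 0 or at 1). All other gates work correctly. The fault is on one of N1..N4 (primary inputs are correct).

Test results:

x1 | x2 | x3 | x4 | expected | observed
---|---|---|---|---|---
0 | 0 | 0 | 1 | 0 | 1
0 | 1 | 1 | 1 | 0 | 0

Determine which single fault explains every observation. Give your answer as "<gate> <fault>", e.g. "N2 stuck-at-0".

N1 stuck-at-1

Fault-free values for test 1 (x1=0, x2=0, x3=0, x4=1): N1=0, N2=1, N3=1, N4=0, giving Y=0. Observed 1.
Test 1: faults giving observed 1 are {N1 stuck-at-1, N4 stuck-at-1}.
Test 2 (x1=0, x2=1, x3=1, x4=1): fault-free N1=0, N2=0, N3=0, N4=0 → 0; observed 0. Eliminates N4 stuck-at-1.
Only N1 stuck-at-1 is consistent with every test.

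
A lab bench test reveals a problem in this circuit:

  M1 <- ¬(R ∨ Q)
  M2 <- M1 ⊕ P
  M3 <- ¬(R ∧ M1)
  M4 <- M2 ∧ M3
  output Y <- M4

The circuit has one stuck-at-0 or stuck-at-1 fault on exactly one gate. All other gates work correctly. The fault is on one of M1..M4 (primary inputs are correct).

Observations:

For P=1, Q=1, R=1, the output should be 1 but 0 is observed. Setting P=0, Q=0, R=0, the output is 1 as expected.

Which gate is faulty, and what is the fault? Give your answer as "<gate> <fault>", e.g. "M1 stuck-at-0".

Fault-free values for test 1 (P=1, Q=1, R=1): M1=0, M2=1, M3=1, M4=1, giving Y=1. Observed 0.
Test 1: faults giving observed 0 are {M1 stuck-at-1, M2 stuck-at-0, M3 stuck-at-0, M4 stuck-at-0}.
Test 2 (P=0, Q=0, R=0): fault-free M1=1, M2=1, M3=1, M4=1 → 1; observed 1. Eliminates M2 stuck-at-0, M3 stuck-at-0, M4 stuck-at-0.
Only M1 stuck-at-1 is consistent with every test.

M1 stuck-at-1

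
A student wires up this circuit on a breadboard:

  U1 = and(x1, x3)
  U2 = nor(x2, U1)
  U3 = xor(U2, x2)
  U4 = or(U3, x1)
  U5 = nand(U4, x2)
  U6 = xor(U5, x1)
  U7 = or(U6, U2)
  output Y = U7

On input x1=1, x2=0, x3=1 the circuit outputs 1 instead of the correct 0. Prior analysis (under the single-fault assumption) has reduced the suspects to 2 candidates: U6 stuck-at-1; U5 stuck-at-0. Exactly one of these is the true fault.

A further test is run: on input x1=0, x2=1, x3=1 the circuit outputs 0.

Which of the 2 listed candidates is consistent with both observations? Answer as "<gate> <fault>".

Evaluate each candidate on input x1=0, x2=1, x3=1:
  U6 stuck-at-1: U1=0, U2=0, U3=1, U4=1, U5=0, U6=1 [stuck-at-1], U7=1 → 1 — eliminated
  U5 stuck-at-0: U1=0, U2=0, U3=1, U4=1, U5=0 [stuck-at-0], U6=0, U7=0 → 0 — matches
Only U5 stuck-at-0 reproduces the observed 0.

U5 stuck-at-0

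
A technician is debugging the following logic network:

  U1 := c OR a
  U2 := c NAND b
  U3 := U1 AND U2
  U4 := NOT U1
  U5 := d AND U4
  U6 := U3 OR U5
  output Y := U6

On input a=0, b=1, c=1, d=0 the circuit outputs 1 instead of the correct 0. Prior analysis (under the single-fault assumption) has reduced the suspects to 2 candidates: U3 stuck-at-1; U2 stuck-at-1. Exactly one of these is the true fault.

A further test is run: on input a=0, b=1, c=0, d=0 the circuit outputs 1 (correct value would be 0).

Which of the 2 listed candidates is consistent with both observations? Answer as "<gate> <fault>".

U3 stuck-at-1

Evaluate each candidate on input a=0, b=1, c=0, d=0:
  U3 stuck-at-1: U1=0, U2=1, U3=1 [stuck-at-1], U4=1, U5=0, U6=1 → 1 — matches
  U2 stuck-at-1: U1=0, U2=1 [stuck-at-1], U3=0, U4=1, U5=0, U6=0 → 0 — eliminated
Only U3 stuck-at-1 reproduces the observed 1.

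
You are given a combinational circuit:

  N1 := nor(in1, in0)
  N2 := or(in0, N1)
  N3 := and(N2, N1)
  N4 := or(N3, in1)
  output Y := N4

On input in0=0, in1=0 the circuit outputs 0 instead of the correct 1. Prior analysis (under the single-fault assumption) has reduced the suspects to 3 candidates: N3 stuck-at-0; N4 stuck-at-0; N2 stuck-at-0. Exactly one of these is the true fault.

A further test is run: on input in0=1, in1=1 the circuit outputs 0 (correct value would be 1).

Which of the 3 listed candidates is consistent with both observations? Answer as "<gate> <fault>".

Evaluate each candidate on input in0=1, in1=1:
  N3 stuck-at-0: N1=0, N2=1, N3=0 [stuck-at-0], N4=1 → 1 — eliminated
  N4 stuck-at-0: N1=0, N2=1, N3=0, N4=0 [stuck-at-0] → 0 — matches
  N2 stuck-at-0: N1=0, N2=0 [stuck-at-0], N3=0, N4=1 → 1 — eliminated
Only N4 stuck-at-0 reproduces the observed 0.

N4 stuck-at-0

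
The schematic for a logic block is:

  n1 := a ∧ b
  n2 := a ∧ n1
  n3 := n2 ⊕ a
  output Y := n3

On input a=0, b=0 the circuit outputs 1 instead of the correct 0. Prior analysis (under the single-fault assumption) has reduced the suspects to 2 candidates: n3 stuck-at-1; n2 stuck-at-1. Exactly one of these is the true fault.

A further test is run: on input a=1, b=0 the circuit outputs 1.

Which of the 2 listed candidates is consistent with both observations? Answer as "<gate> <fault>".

Evaluate each candidate on input a=1, b=0:
  n3 stuck-at-1: n1=0, n2=0, n3=1 [stuck-at-1] → 1 — matches
  n2 stuck-at-1: n1=0, n2=1 [stuck-at-1], n3=0 → 0 — eliminated
Only n3 stuck-at-1 reproduces the observed 1.

n3 stuck-at-1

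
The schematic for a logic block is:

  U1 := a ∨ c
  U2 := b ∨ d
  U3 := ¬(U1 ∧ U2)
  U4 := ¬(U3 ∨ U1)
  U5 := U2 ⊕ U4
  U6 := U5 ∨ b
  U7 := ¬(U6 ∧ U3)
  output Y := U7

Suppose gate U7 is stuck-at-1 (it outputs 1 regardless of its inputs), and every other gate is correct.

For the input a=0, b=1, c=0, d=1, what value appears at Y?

Propagate with U7 forced: U1=0, U2=1, U3=1, U4=0, U5=1, U6=1, U7=1 [stuck-at-1].
So Y = 1. (Without the fault it would be 0.)

1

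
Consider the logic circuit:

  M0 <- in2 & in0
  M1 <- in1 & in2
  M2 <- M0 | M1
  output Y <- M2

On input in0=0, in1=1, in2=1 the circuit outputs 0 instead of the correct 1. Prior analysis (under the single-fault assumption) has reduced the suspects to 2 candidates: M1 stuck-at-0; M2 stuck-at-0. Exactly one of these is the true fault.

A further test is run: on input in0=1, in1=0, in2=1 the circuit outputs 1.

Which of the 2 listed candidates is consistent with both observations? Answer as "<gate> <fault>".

Evaluate each candidate on input in0=1, in1=0, in2=1:
  M1 stuck-at-0: M0=1, M1=0 [stuck-at-0], M2=1 → 1 — matches
  M2 stuck-at-0: M0=1, M1=0, M2=0 [stuck-at-0] → 0 — eliminated
Only M1 stuck-at-0 reproduces the observed 1.

M1 stuck-at-0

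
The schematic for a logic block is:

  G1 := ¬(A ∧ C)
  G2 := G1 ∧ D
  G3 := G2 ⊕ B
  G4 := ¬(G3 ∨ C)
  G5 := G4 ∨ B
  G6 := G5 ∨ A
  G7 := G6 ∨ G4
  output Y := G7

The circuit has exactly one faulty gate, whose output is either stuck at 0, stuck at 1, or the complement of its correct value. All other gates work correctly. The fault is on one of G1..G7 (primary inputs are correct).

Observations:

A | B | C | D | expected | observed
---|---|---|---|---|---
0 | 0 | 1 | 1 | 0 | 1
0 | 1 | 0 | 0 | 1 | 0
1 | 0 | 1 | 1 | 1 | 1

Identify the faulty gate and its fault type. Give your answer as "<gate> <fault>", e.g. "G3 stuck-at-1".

G5 inverted output

Fault-free values for test 1 (A=0, B=0, C=1, D=1): G1=1, G2=1, G3=1, G4=0, G5=0, G6=0, G7=0, giving Y=0. Observed 1.
Test 1: faults giving observed 1 are {G4 stuck-at-1, G4 inverted output, G5 stuck-at-1, G5 inverted output, G6 stuck-at-1, G6 inverted output, G7 stuck-at-1, G7 inverted output}.
Test 2 (A=0, B=1, C=0, D=0): fault-free G1=1, G2=0, G3=1, G4=0, G5=1, G6=1, G7=1 → 1; observed 0. Eliminates G4 stuck-at-1, G4 inverted output, G5 stuck-at-1, G6 stuck-at-1, G7 stuck-at-1.
Test 3 (A=1, B=0, C=1, D=1): fault-free G1=0, G2=0, G3=0, G4=0, G5=0, G6=1, G7=1 → 1; observed 1. Eliminates G6 inverted output, G7 inverted output.
Only G5 inverted output is consistent with every test.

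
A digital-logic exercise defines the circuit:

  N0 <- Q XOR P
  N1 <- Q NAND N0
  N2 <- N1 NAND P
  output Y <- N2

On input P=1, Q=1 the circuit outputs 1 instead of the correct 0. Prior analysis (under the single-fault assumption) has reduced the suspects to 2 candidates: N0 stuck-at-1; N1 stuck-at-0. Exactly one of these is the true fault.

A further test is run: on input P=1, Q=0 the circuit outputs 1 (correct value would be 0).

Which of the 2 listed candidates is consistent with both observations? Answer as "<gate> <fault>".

N1 stuck-at-0

Evaluate each candidate on input P=1, Q=0:
  N0 stuck-at-1: N0=1 [stuck-at-1], N1=1, N2=0 → 0 — eliminated
  N1 stuck-at-0: N0=1, N1=0 [stuck-at-0], N2=1 → 1 — matches
Only N1 stuck-at-0 reproduces the observed 1.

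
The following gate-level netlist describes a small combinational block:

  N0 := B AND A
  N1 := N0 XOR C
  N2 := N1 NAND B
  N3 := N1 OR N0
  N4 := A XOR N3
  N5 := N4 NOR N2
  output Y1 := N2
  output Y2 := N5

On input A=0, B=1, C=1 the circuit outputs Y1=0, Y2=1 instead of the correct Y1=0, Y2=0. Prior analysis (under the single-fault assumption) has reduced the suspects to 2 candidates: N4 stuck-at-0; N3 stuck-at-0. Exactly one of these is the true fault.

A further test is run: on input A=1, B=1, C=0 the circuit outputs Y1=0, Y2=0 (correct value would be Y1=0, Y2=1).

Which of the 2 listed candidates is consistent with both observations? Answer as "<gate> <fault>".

Evaluate each candidate on input A=1, B=1, C=0:
  N4 stuck-at-0: N0=1, N1=1, N2=0, N3=1, N4=0 [stuck-at-0], N5=1 → Y1=0, Y2=1 — eliminated
  N3 stuck-at-0: N0=1, N1=1, N2=0, N3=0 [stuck-at-0], N4=1, N5=0 → Y1=0, Y2=0 — matches
Only N3 stuck-at-0 reproduces the observed Y1=0, Y2=0.

N3 stuck-at-0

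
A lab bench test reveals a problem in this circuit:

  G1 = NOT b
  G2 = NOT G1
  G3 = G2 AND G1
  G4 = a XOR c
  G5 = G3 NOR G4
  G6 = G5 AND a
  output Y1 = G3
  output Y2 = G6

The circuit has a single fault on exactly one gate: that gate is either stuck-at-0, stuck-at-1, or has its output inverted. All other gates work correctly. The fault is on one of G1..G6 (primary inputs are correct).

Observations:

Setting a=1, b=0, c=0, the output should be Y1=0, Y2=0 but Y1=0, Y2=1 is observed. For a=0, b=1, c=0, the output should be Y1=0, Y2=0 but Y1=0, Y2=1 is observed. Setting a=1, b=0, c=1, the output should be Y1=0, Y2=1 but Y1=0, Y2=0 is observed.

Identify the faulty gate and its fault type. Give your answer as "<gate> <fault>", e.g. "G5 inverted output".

Fault-free values for test 1 (a=1, b=0, c=0): G1=1, G2=0, G3=0, G4=1, G5=0, G6=0, giving Y1=0, Y2=0. Observed Y1=0, Y2=1.
Test 1: faults giving observed Y1=0, Y2=1 are {G4 stuck-at-0, G4 inverted output, G5 stuck-at-1, G5 inverted output, G6 stuck-at-1, G6 inverted output}.
Test 2 (a=0, b=1, c=0): fault-free G1=0, G2=1, G3=0, G4=0, G5=1, G6=0 → Y1=0, Y2=0; observed Y1=0, Y2=1. Eliminates G4 stuck-at-0, G4 inverted output, G5 stuck-at-1, G5 inverted output.
Test 3 (a=1, b=0, c=1): fault-free G1=1, G2=0, G3=0, G4=0, G5=1, G6=1 → Y1=0, Y2=1; observed Y1=0, Y2=0. Eliminates G6 stuck-at-1.
Only G6 inverted output is consistent with every test.

G6 inverted output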